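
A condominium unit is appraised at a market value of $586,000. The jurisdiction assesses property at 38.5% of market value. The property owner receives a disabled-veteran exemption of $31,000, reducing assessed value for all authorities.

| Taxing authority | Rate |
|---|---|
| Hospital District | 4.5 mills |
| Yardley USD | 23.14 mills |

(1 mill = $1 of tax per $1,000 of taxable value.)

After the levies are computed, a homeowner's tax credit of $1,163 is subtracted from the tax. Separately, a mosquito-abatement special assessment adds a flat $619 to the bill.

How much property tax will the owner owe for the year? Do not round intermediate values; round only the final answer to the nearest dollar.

Assessed value = $586,000 × 0.385 = $225,610
Taxable value = $225,610 − $31,000 = $194,610
Hospital District: $194,610 × 0.0045 = $875.745
Yardley USD: $194,610 × 0.02314 = $4,503.2754
Levies subtotal = $5,379.0204
After credit = $5,379.0204 − $1,163 = $4,216.0204
Total = $4,216.0204 + $619 = $4,835.0204

$4,835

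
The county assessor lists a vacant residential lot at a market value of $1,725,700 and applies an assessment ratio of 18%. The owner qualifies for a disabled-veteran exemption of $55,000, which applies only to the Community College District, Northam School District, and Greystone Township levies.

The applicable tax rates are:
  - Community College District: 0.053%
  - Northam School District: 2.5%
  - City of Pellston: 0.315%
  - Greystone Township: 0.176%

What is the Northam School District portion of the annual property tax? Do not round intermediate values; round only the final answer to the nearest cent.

Assessed value = $1,725,700 × 0.18 = $310,626
Northam School District taxable value = $310,626 − $55,000 = $255,626
Northam School District levy = $255,626 × 0.025 = $6,390.65

$6,390.65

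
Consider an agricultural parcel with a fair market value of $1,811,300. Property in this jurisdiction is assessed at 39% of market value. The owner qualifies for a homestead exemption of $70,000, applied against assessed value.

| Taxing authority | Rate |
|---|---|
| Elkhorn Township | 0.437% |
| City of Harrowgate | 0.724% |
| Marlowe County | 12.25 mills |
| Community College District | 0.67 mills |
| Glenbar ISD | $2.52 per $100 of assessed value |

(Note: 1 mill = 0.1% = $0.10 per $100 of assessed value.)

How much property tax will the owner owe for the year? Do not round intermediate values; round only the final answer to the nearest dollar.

$31,649

Assessed value = $1,811,300 × 0.39 = $706,407
Taxable value = $706,407 − $70,000 = $636,407
Elkhorn Township: $636,407 × 0.00437 = $2,781.09859
City of Harrowgate: $636,407 × 0.00724 = $4,607.58668
Marlowe County: $636,407 × 0.01225 = $7,795.98575
Community College District: $636,407 × 0.00067 = $426.39269
Glenbar ISD: $636,407 × 0.0252 = $16,037.4564
Total = $31,648.52011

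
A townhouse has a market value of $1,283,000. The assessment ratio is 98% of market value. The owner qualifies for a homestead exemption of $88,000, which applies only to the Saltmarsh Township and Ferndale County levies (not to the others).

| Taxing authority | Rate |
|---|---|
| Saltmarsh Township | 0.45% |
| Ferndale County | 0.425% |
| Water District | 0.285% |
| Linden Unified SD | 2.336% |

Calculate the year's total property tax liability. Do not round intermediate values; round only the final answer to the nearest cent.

Assessed value = $1,283,000 × 0.98 = $1,257,340
Saltmarsh Township: ($1,257,340 − $88,000) × 0.0045 = $1,169,340 × 0.0045 = $5,262.03
Ferndale County: ($1,257,340 − $88,000) × 0.00425 = $1,169,340 × 0.00425 = $4,969.695
Water District: $1,257,340 × 0.00285 = $3,583.419
Linden Unified SD: $1,257,340 × 0.02336 = $29,371.4624
Total = $43,186.6064

$43,186.61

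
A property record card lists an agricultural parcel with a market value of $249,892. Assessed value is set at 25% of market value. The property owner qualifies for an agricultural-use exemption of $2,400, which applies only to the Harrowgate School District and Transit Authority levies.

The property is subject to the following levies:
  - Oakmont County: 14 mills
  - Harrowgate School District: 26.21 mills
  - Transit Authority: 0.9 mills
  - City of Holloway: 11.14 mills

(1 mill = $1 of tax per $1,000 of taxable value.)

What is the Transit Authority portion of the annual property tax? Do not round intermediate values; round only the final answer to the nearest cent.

Assessed value = $249,892 × 0.25 = $62,473
Transit Authority taxable value = $62,473 − $2,400 = $60,073
Transit Authority levy = $60,073 × 0.0009 = $54.0657

$54.07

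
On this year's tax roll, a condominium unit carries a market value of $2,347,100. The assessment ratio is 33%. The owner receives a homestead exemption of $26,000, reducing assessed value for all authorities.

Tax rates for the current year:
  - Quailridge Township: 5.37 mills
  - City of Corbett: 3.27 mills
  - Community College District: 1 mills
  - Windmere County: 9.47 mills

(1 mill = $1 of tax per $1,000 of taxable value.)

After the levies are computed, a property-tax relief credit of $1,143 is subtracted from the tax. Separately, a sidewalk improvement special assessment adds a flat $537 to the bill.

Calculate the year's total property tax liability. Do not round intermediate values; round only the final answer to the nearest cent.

Assessed value = $2,347,100 × 0.33 = $774,543
Taxable value = $774,543 − $26,000 = $748,543
Quailridge Township: $748,543 × 0.00537 = $4,019.67591
City of Corbett: $748,543 × 0.00327 = $2,447.73561
Community College District: $748,543 × 0.001 = $748.543
Windmere County: $748,543 × 0.00947 = $7,088.70221
Levies subtotal = $14,304.65673
After credit = $14,304.65673 − $1,143 = $13,161.65673
Total = $13,161.65673 + $537 = $13,698.65673

$13,698.66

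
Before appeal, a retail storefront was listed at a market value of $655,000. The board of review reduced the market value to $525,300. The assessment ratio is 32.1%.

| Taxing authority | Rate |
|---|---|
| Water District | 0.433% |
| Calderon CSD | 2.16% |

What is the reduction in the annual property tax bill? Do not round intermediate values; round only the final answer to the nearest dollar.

Old assessed value = $655,000 × 0.321 = $210,255
New assessed value = $525,300 × 0.321 = $168,621.3
Combined rate = 0.00433 + 0.0216 = 0.02593
Old tax = $210,255 × 0.02593 = $5,451.91215
New tax = $168,621.3 × 0.02593 = $4,372.350309
Reduction = $5,451.91215 − $4,372.350309 = $1,079.561841

$1,080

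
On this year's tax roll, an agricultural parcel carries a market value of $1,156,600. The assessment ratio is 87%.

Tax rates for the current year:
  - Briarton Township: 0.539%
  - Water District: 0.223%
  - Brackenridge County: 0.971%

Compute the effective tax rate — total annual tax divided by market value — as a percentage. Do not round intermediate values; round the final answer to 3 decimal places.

1.508%

Assessed value = $1,156,600 × 0.87 = $1,006,242
Briarton Township: $1,006,242 × 0.00539 = $5,423.64438
Water District: $1,006,242 × 0.00223 = $2,243.91966
Brackenridge County: $1,006,242 × 0.00971 = $9,770.60982
Total tax = $17,438.17386
Effective rate = $17,438.17386 ÷ $1,156,600 = 1.508% of market value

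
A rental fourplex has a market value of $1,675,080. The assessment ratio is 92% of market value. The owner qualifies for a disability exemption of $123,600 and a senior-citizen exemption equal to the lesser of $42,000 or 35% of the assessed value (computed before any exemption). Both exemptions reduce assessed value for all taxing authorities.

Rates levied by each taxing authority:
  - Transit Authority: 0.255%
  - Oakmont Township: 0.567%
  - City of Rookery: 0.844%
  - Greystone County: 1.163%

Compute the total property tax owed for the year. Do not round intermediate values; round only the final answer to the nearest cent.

Assessed value = $1,675,080 × 0.92 = $1,541,073.6
Senior-citizen exemption = min($42,000, 35% × $1,541,073.6) = min($42,000, $539,375.76) = $42,000 (dollar cap binds)
Taxable value = $1,541,073.6 − $123,600 − $42,000 = $1,375,473.6
Transit Authority: $1,375,473.6 × 0.00255 = $3,507.45768
Oakmont Township: $1,375,473.6 × 0.00567 = $7,798.935312
City of Rookery: $1,375,473.6 × 0.00844 = $11,608.997184
Greystone County: $1,375,473.6 × 0.01163 = $15,996.757968
Total = $38,912.148144

$38,912.15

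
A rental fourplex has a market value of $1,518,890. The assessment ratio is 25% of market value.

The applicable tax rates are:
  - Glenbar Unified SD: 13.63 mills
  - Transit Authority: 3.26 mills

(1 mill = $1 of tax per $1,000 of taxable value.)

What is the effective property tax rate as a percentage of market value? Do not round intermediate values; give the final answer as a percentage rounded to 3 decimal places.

0.422%

Assessed value = $1,518,890 × 0.25 = $379,722.5
Glenbar Unified SD: $379,722.5 × 0.01363 = $5,175.617675
Transit Authority: $379,722.5 × 0.00326 = $1,237.89535
Total tax = $6,413.513025
Effective rate = $6,413.513025 ÷ $1,518,890 = 0.422% of market value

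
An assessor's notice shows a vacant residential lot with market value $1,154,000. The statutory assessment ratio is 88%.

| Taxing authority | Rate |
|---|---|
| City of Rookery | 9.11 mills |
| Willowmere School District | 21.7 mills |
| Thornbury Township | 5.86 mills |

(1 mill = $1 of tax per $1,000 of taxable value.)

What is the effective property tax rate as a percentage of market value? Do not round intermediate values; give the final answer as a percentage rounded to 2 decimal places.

Assessed value = $1,154,000 × 0.88 = $1,015,520
City of Rookery: $1,015,520 × 0.00911 = $9,251.3872
Willowmere School District: $1,015,520 × 0.0217 = $22,036.784
Thornbury Township: $1,015,520 × 0.00586 = $5,950.9472
Total tax = $37,239.1184
Effective rate = $37,239.1184 ÷ $1,154,000 = 3.23% of market value

3.23%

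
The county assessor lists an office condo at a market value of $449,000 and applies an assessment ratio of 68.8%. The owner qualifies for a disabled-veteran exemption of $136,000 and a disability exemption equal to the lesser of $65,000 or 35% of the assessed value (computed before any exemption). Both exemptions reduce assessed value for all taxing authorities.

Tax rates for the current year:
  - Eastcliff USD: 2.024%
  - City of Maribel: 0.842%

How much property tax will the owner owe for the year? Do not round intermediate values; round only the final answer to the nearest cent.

$3,092.76

Assessed value = $449,000 × 0.688 = $308,912
Disability exemption = min($65,000, 35% × $308,912) = min($65,000, $108,119.2) = $65,000 (dollar cap binds)
Taxable value = $308,912 − $136,000 − $65,000 = $107,912
Eastcliff USD: $107,912 × 0.02024 = $2,184.13888
City of Maribel: $107,912 × 0.00842 = $908.61904
Total = $3,092.75792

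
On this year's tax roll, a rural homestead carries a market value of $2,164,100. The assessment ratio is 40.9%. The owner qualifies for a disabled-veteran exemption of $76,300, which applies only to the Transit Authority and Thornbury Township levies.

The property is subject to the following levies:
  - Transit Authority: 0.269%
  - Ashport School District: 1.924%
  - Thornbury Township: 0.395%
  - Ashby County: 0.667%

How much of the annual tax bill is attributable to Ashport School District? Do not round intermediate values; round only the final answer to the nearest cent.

$17,029.65

Assessed value = $2,164,100 × 0.409 = $885,116.9
Ashport School District taxable value = $885,116.9 (exemption does not apply)
Ashport School District levy = $885,116.9 × 0.01924 = $17,029.649156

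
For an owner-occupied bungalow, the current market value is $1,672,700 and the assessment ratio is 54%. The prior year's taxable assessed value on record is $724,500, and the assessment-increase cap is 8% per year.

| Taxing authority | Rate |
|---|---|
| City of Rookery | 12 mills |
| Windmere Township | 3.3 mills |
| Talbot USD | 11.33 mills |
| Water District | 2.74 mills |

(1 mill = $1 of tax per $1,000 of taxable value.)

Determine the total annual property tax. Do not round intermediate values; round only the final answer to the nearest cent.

$22,980.85

Uncapped assessed value = $1,672,700 × 0.54 = $903,258
Cap limit = $724,500 × 1.08 = $782,460
Taxable assessed value = min($903,258, $782,460) = $782,460 (cap binds)
City of Rookery: $782,460 × 0.012 = $9,389.52
Windmere Township: $782,460 × 0.0033 = $2,582.118
Talbot USD: $782,460 × 0.01133 = $8,865.2718
Water District: $782,460 × 0.00274 = $2,143.9404
Total = $22,980.8502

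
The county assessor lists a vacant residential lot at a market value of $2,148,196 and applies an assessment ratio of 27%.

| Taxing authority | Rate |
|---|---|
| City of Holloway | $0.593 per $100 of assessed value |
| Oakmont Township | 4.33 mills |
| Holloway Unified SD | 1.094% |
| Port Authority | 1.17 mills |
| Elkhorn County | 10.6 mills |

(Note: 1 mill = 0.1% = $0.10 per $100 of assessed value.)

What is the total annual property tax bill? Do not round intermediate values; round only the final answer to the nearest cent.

$19,123.03

Assessed value = $2,148,196 × 0.27 = $580,012.92
City of Holloway: $580,012.92 × 0.00593 = $3,439.4766156
Oakmont Township: $580,012.92 × 0.00433 = $2,511.4559436
Holloway Unified SD: $580,012.92 × 0.01094 = $6,345.3413448
Port Authority: $580,012.92 × 0.00117 = $678.6151164
Elkhorn County: $580,012.92 × 0.0106 = $6,148.136952
Total = $19,123.0259724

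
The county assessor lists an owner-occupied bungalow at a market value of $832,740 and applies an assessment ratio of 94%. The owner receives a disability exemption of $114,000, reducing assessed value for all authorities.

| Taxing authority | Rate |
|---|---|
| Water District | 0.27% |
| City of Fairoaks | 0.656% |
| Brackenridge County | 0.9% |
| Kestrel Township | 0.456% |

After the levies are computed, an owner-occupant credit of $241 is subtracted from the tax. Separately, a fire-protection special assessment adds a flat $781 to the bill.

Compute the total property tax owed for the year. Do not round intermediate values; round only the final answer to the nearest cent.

$15,801.46

Assessed value = $832,740 × 0.94 = $782,775.6
Taxable value = $782,775.6 − $114,000 = $668,775.6
Water District: $668,775.6 × 0.0027 = $1,805.69412
City of Fairoaks: $668,775.6 × 0.00656 = $4,387.167936
Brackenridge County: $668,775.6 × 0.009 = $6,018.9804
Kestrel Township: $668,775.6 × 0.00456 = $3,049.616736
Levies subtotal = $15,261.459192
After credit = $15,261.459192 − $241 = $15,020.459192
Total = $15,020.459192 + $781 = $15,801.459192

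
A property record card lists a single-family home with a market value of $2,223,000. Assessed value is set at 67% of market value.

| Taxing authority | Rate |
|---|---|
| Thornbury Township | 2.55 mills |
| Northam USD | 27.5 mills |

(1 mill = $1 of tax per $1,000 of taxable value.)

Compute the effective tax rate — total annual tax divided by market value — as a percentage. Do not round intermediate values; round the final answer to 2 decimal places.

Assessed value = $2,223,000 × 0.67 = $1,489,410
Thornbury Township: $1,489,410 × 0.00255 = $3,797.9955
Northam USD: $1,489,410 × 0.0275 = $40,958.775
Total tax = $44,756.7705
Effective rate = $44,756.7705 ÷ $2,223,000 = 2.01% of market value

2.01%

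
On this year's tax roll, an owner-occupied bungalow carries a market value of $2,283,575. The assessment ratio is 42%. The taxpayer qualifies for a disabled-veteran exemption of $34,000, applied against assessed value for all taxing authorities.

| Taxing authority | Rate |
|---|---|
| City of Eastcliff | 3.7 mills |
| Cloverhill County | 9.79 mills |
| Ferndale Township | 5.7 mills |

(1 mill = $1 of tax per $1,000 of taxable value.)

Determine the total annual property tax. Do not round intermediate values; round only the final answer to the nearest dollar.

Assessed value = $2,283,575 × 0.42 = $959,101.5
Taxable value = $959,101.5 − $34,000 = $925,101.5
City of Eastcliff: $925,101.5 × 0.0037 = $3,422.87555
Cloverhill County: $925,101.5 × 0.00979 = $9,056.743685
Ferndale Township: $925,101.5 × 0.0057 = $5,273.07855
Total = $3,422.87555 + $9,056.743685 + $5,273.07855 = $17,752.697785

$17,753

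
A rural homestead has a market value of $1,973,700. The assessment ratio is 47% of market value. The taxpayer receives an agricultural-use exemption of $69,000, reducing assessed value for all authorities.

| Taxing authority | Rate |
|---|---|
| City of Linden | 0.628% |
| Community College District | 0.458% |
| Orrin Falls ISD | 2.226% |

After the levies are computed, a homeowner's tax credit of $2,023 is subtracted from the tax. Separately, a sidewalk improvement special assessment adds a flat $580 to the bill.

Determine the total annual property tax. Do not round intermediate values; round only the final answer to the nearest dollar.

$26,995

Assessed value = $1,973,700 × 0.47 = $927,639
Taxable value = $927,639 − $69,000 = $858,639
City of Linden: $858,639 × 0.00628 = $5,392.25292
Community College District: $858,639 × 0.00458 = $3,932.56662
Orrin Falls ISD: $858,639 × 0.02226 = $19,113.30414
Levies subtotal = $28,438.12368
After credit = $28,438.12368 − $2,023 = $26,415.12368
Total = $26,415.12368 + $580 = $26,995.12368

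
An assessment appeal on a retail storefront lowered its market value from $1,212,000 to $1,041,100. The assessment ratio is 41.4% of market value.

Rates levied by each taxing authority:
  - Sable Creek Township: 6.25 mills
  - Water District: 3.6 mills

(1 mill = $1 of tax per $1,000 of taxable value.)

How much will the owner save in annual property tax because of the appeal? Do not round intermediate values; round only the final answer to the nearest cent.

$696.91

Old assessed value = $1,212,000 × 0.414 = $501,768
New assessed value = $1,041,100 × 0.414 = $431,015.4
Combined rate = 0.00625 + 0.0036 = 0.00985
Old tax = $501,768 × 0.00985 = $4,942.4148
New tax = $431,015.4 × 0.00985 = $4,245.50169
Reduction = $4,942.4148 − $4,245.50169 = $696.91311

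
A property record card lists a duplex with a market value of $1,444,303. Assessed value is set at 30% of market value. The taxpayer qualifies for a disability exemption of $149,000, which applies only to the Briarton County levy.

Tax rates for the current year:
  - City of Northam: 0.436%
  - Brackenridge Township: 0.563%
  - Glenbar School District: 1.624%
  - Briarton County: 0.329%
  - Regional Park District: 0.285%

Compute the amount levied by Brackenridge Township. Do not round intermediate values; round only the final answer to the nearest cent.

Assessed value = $1,444,303 × 0.3 = $433,290.9
Brackenridge Township taxable value = $433,290.9 (exemption does not apply)
Brackenridge Township levy = $433,290.9 × 0.00563 = $2,439.427767

$2,439.43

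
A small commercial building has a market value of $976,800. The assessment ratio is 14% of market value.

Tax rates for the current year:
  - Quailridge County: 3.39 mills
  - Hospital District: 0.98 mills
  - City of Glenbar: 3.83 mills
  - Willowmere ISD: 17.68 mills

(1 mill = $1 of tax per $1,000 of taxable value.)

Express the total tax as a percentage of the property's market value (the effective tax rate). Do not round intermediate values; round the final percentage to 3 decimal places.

0.362%

Assessed value = $976,800 × 0.14 = $136,752
Quailridge County: $136,752 × 0.00339 = $463.58928
Hospital District: $136,752 × 0.00098 = $134.01696
City of Glenbar: $136,752 × 0.00383 = $523.76016
Willowmere ISD: $136,752 × 0.01768 = $2,417.77536
Total tax = $3,539.14176
Effective rate = $3,539.14176 ÷ $976,800 = 0.362% of market value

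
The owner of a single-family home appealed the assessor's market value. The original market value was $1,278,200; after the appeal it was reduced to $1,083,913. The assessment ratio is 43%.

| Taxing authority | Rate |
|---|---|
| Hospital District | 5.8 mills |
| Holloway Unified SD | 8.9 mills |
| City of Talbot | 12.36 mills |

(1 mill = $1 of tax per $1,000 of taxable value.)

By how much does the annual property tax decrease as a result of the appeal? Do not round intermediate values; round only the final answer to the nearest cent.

Old assessed value = $1,278,200 × 0.43 = $549,626
New assessed value = $1,083,913 × 0.43 = $466,082.59
Combined rate = 0.0058 + 0.0089 + 0.01236 = 0.02706
Old tax = $549,626 × 0.02706 = $14,872.87956
New tax = $466,082.59 × 0.02706 = $12,612.1948854
Reduction = $14,872.87956 − $12,612.1948854 = $2,260.6846746

$2,260.68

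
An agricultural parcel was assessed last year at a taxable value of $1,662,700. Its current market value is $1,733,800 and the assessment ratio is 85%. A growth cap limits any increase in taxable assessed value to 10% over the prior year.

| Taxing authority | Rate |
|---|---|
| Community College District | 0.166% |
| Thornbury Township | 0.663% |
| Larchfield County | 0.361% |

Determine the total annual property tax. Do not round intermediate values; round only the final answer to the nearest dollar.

Uncapped assessed value = $1,733,800 × 0.85 = $1,473,730
Cap limit = $1,662,700 × 1.1 = $1,828,970
Taxable assessed value = min($1,473,730, $1,828,970) = $1,473,730 (cap does not bind)
Community College District: $1,473,730 × 0.00166 = $2,446.3918
Thornbury Township: $1,473,730 × 0.00663 = $9,770.8299
Larchfield County: $1,473,730 × 0.00361 = $5,320.1653
Total = $17,537.387

$17,537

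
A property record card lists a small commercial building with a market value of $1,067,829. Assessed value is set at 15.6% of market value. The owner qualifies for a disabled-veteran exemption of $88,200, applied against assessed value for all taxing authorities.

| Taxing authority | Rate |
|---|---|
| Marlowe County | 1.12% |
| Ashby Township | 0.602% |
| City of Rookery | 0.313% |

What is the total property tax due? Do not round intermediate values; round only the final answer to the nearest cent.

Assessed value = $1,067,829 × 0.156 = $166,581.324
Taxable value = $166,581.324 − $88,200 = $78,381.324
Marlowe County: $78,381.324 × 0.0112 = $877.8708288
Ashby Township: $78,381.324 × 0.00602 = $471.85557048
City of Rookery: $78,381.324 × 0.00313 = $245.33354412
Total = $877.8708288 + $471.85557048 + $245.33354412 = $1,595.0599434

$1,595.06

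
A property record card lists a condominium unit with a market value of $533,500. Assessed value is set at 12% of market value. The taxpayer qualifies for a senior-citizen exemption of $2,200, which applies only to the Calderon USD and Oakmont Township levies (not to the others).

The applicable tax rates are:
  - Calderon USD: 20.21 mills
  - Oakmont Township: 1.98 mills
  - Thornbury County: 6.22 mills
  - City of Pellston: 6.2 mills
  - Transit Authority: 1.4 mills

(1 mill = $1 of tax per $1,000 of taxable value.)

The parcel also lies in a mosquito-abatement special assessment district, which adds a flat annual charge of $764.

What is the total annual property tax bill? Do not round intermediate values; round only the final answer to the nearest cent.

$3,020.54

Assessed value = $533,500 × 0.12 = $64,020
Calderon USD: ($64,020 − $2,200) × 0.02021 = $61,820 × 0.02021 = $1,249.3822
Oakmont Township: ($64,020 − $2,200) × 0.00198 = $61,820 × 0.00198 = $122.4036
Thornbury County: $64,020 × 0.00622 = $398.2044
City of Pellston: $64,020 × 0.0062 = $396.924
Transit Authority: $64,020 × 0.0014 = $89.628
Levies subtotal = $2,256.5422
Total = $2,256.5422 + $764 = $3,020.5422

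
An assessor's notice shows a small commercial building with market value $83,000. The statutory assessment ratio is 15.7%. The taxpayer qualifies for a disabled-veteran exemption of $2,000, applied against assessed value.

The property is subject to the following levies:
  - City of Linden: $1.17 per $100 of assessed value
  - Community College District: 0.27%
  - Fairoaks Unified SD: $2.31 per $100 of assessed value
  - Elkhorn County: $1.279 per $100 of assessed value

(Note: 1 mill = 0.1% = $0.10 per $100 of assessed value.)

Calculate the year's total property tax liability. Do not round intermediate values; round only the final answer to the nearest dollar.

$555

Assessed value = $83,000 × 0.157 = $13,031
Taxable value = $13,031 − $2,000 = $11,031
City of Linden: $11,031 × 0.0117 = $129.0627
Community College District: $11,031 × 0.0027 = $29.7837
Fairoaks Unified SD: $11,031 × 0.0231 = $254.8161
Elkhorn County: $11,031 × 0.01279 = $141.08649
Total = $554.74899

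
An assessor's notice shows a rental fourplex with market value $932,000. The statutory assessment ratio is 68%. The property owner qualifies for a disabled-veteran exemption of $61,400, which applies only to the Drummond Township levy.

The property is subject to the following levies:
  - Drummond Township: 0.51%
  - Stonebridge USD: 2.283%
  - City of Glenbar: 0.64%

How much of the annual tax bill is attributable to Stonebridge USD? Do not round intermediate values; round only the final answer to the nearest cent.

$14,468.74

Assessed value = $932,000 × 0.68 = $633,760
Stonebridge USD taxable value = $633,760 (exemption does not apply)
Stonebridge USD levy = $633,760 × 0.02283 = $14,468.7408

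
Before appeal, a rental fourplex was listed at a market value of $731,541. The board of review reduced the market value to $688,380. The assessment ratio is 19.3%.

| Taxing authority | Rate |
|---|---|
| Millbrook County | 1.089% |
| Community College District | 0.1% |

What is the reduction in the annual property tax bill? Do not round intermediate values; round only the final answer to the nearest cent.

Old assessed value = $731,541 × 0.193 = $141,187.413
New assessed value = $688,380 × 0.193 = $132,857.34
Combined rate = 0.01089 + 0.001 = 0.01189
Old tax = $141,187.413 × 0.01189 = $1,678.71834057
New tax = $132,857.34 × 0.01189 = $1,579.6737726
Reduction = $1,678.71834057 − $1,579.6737726 = $99.04456797

$99.04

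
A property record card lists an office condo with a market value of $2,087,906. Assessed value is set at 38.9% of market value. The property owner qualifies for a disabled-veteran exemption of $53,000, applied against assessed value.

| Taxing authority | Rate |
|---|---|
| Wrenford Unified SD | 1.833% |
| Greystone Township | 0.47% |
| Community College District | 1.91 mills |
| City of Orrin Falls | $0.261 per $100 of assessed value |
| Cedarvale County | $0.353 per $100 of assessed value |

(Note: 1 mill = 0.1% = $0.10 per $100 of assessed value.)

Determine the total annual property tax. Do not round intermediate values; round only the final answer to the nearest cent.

$23,595.79

Assessed value = $2,087,906 × 0.389 = $812,195.434
Taxable value = $812,195.434 − $53,000 = $759,195.434
Wrenford Unified SD: $759,195.434 × 0.01833 = $13,916.05230522
Greystone Township: $759,195.434 × 0.0047 = $3,568.2185398
Community College District: $759,195.434 × 0.00191 = $1,450.06327894
City of Orrin Falls: $759,195.434 × 0.00261 = $1,981.50008274
Cedarvale County: $759,195.434 × 0.00353 = $2,679.95988202
Total = $23,595.79408872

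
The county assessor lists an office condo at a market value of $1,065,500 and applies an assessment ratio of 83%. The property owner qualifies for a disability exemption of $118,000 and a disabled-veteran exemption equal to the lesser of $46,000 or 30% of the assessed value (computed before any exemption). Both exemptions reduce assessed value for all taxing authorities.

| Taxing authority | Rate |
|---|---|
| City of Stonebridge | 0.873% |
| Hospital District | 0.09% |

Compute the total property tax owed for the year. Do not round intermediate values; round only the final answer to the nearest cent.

Assessed value = $1,065,500 × 0.83 = $884,365
Disabled-veteran exemption = min($46,000, 30% × $884,365) = min($46,000, $265,309.5) = $46,000 (dollar cap binds)
Taxable value = $884,365 − $118,000 − $46,000 = $720,365
City of Stonebridge: $720,365 × 0.00873 = $6,288.78645
Hospital District: $720,365 × 0.0009 = $648.3285
Total = $6,937.11495

$6,937.11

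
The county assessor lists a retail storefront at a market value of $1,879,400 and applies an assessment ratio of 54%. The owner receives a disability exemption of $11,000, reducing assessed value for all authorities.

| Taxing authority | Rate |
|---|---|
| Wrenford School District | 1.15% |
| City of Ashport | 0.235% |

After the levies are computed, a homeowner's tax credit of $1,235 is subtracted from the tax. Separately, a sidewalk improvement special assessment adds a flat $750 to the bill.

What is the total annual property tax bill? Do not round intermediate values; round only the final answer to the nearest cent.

$13,418.68

Assessed value = $1,879,400 × 0.54 = $1,014,876
Taxable value = $1,014,876 − $11,000 = $1,003,876
Wrenford School District: $1,003,876 × 0.0115 = $11,544.574
City of Ashport: $1,003,876 × 0.00235 = $2,359.1086
Levies subtotal = $13,903.6826
After credit = $13,903.6826 − $1,235 = $12,668.6826
Total = $12,668.6826 + $750 = $13,418.6826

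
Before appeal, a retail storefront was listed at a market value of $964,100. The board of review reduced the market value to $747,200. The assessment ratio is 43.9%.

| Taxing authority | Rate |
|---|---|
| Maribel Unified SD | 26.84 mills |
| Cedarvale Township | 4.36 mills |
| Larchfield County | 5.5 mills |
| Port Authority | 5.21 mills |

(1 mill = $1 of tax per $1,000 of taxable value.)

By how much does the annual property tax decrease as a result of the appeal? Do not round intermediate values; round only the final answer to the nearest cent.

$3,990.63

Old assessed value = $964,100 × 0.439 = $423,239.9
New assessed value = $747,200 × 0.439 = $328,020.8
Combined rate = 0.02684 + 0.00436 + 0.0055 + 0.00521 = 0.04191
Old tax = $423,239.9 × 0.04191 = $17,737.984209
New tax = $328,020.8 × 0.04191 = $13,747.351728
Reduction = $17,737.984209 − $13,747.351728 = $3,990.632481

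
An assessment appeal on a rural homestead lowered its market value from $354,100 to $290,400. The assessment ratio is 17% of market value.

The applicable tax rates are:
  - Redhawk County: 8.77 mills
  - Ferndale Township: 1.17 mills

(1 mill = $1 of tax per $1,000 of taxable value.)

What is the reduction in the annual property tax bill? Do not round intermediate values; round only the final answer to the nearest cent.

Old assessed value = $354,100 × 0.17 = $60,197
New assessed value = $290,400 × 0.17 = $49,368
Combined rate = 0.00877 + 0.00117 = 0.00994
Old tax = $60,197 × 0.00994 = $598.35818
New tax = $49,368 × 0.00994 = $490.71792
Reduction = $598.35818 − $490.71792 = $107.64026

$107.64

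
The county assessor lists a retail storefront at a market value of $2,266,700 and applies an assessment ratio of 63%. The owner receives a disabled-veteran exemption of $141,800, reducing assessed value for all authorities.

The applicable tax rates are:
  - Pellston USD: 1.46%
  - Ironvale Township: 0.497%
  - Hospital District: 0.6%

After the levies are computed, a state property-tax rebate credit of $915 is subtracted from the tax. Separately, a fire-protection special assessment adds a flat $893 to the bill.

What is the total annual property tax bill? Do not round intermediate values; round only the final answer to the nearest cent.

$32,866.67

Assessed value = $2,266,700 × 0.63 = $1,428,021
Taxable value = $1,428,021 − $141,800 = $1,286,221
Pellston USD: $1,286,221 × 0.0146 = $18,778.8266
Ironvale Township: $1,286,221 × 0.00497 = $6,392.51837
Hospital District: $1,286,221 × 0.006 = $7,717.326
Levies subtotal = $32,888.67097
After credit = $32,888.67097 − $915 = $31,973.67097
Total = $31,973.67097 + $893 = $32,866.67097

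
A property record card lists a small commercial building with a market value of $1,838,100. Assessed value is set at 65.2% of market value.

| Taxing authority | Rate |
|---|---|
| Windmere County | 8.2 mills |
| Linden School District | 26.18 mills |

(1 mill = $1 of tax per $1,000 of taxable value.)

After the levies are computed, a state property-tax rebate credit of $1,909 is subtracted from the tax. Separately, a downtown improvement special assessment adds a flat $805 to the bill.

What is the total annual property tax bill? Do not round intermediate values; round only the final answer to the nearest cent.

$40,098.41

Assessed value = $1,838,100 × 0.652 = $1,198,441.2
Windmere County: $1,198,441.2 × 0.0082 = $9,827.21784
Linden School District: $1,198,441.2 × 0.02618 = $31,375.190616
Levies subtotal = $41,202.408456
After credit = $41,202.408456 − $1,909 = $39,293.408456
Total = $39,293.408456 + $805 = $40,098.408456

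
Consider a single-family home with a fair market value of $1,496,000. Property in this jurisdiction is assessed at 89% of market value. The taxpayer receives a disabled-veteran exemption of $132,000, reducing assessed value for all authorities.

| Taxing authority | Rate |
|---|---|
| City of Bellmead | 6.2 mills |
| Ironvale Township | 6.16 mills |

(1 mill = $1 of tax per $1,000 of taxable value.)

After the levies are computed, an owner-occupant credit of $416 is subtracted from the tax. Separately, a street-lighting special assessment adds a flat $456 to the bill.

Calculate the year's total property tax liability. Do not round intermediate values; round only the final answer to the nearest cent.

Assessed value = $1,496,000 × 0.89 = $1,331,440
Taxable value = $1,331,440 − $132,000 = $1,199,440
City of Bellmead: $1,199,440 × 0.0062 = $7,436.528
Ironvale Township: $1,199,440 × 0.00616 = $7,388.5504
Levies subtotal = $14,825.0784
After credit = $14,825.0784 − $416 = $14,409.0784
Total = $14,409.0784 + $456 = $14,865.0784

$14,865.08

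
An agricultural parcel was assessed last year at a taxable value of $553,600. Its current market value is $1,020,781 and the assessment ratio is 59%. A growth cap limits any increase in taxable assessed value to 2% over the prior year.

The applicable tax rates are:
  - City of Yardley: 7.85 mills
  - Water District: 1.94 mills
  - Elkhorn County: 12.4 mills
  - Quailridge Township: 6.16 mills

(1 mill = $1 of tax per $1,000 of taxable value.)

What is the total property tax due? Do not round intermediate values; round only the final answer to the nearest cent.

Uncapped assessed value = $1,020,781 × 0.59 = $602,260.79
Cap limit = $553,600 × 1.02 = $564,672
Taxable assessed value = min($602,260.79, $564,672) = $564,672 (cap binds)
City of Yardley: $564,672 × 0.00785 = $4,432.6752
Water District: $564,672 × 0.00194 = $1,095.46368
Elkhorn County: $564,672 × 0.0124 = $7,001.9328
Quailridge Township: $564,672 × 0.00616 = $3,478.37952
Total = $16,008.4512

$16,008.45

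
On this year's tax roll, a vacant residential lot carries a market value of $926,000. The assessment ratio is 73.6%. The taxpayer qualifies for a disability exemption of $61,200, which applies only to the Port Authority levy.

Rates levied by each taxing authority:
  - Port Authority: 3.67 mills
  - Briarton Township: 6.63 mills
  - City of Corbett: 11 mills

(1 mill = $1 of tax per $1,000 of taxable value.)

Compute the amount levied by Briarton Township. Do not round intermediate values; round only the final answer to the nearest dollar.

$4,519

Assessed value = $926,000 × 0.736 = $681,536
Briarton Township taxable value = $681,536 (exemption does not apply)
Briarton Township levy = $681,536 × 0.00663 = $4,518.58368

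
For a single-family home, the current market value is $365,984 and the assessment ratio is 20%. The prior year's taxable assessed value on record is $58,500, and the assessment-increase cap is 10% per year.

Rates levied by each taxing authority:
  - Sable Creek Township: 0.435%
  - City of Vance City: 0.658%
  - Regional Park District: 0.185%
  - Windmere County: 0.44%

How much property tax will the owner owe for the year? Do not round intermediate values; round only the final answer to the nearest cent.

$1,105.53

Uncapped assessed value = $365,984 × 0.2 = $73,196.8
Cap limit = $58,500 × 1.1 = $64,350
Taxable assessed value = min($73,196.8, $64,350) = $64,350 (cap binds)
Sable Creek Township: $64,350 × 0.00435 = $279.9225
City of Vance City: $64,350 × 0.00658 = $423.423
Regional Park District: $64,350 × 0.00185 = $119.0475
Windmere County: $64,350 × 0.0044 = $283.14
Total = $1,105.533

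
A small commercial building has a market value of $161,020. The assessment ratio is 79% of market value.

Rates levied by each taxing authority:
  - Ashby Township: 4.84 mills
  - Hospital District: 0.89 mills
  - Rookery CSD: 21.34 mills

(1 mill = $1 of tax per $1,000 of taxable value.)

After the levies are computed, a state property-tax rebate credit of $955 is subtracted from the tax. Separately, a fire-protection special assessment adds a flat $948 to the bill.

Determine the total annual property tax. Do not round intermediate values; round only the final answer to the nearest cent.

$3,436.46

Assessed value = $161,020 × 0.79 = $127,205.8
Ashby Township: $127,205.8 × 0.00484 = $615.676072
Hospital District: $127,205.8 × 0.00089 = $113.213162
Rookery CSD: $127,205.8 × 0.02134 = $2,714.571772
Levies subtotal = $3,443.461006
After credit = $3,443.461006 − $955 = $2,488.461006
Total = $2,488.461006 + $948 = $3,436.461006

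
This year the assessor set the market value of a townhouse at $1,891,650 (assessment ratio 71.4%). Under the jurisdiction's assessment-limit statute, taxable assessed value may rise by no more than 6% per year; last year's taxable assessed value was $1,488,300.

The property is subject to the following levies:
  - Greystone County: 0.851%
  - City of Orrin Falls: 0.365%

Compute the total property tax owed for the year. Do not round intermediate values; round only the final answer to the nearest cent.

$16,423.76

Uncapped assessed value = $1,891,650 × 0.714 = $1,350,638.1
Cap limit = $1,488,300 × 1.06 = $1,577,598
Taxable assessed value = min($1,350,638.1, $1,577,598) = $1,350,638.1 (cap does not bind)
Greystone County: $1,350,638.1 × 0.00851 = $11,493.930231
City of Orrin Falls: $1,350,638.1 × 0.00365 = $4,929.829065
Total = $16,423.759296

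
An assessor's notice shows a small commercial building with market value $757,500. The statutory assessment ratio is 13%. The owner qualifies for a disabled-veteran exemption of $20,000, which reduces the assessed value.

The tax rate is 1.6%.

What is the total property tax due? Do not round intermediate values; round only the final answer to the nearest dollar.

$1,256

Assessed value = $757,500 × 0.13 = $98,475
Taxable value = $98,475 − $20,000 = $78,475
Tax = $78,475 × 0.016 = $1,255.6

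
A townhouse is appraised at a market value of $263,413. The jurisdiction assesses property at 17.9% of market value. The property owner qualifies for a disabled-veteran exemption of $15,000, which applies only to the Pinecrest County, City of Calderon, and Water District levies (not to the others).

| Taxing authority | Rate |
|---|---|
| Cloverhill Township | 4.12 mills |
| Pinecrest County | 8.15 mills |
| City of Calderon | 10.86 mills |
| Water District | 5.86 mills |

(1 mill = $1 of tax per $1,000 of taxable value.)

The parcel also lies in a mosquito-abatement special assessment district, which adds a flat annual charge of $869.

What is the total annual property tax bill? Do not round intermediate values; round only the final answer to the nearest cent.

$1,862.86

Assessed value = $263,413 × 0.179 = $47,150.927
Cloverhill Township: $47,150.927 × 0.00412 = $194.26181924
Pinecrest County: ($47,150.927 − $15,000) × 0.00815 = $32,150.927 × 0.00815 = $262.03005505
City of Calderon: ($47,150.927 − $15,000) × 0.01086 = $32,150.927 × 0.01086 = $349.15906722
Water District: ($47,150.927 − $15,000) × 0.00586 = $32,150.927 × 0.00586 = $188.40443222
Levies subtotal = $993.85537373
Total = $993.85537373 + $869 = $1,862.85537373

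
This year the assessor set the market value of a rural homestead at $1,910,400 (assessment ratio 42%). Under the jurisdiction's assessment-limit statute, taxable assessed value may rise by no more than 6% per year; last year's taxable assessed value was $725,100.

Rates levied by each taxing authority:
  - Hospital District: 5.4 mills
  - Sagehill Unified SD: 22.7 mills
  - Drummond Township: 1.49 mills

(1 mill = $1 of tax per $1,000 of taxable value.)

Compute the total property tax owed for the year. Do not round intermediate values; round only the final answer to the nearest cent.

$22,743.05

Uncapped assessed value = $1,910,400 × 0.42 = $802,368
Cap limit = $725,100 × 1.06 = $768,606
Taxable assessed value = min($802,368, $768,606) = $768,606 (cap binds)
Hospital District: $768,606 × 0.0054 = $4,150.4724
Sagehill Unified SD: $768,606 × 0.0227 = $17,447.3562
Drummond Township: $768,606 × 0.00149 = $1,145.22294
Total = $22,743.05154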